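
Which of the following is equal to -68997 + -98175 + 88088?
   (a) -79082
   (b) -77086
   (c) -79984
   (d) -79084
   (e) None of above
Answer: d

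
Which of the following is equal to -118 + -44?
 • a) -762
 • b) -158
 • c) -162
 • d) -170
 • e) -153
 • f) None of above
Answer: c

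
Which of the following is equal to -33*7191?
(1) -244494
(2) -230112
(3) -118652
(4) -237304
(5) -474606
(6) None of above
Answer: 6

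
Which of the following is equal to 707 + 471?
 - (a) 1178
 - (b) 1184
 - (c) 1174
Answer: a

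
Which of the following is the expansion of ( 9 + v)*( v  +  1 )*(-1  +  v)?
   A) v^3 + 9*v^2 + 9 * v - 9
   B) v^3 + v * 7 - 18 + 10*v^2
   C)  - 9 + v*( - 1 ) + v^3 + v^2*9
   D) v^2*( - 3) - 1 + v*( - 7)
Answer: C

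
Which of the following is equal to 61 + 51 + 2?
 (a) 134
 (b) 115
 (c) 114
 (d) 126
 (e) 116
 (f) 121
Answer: c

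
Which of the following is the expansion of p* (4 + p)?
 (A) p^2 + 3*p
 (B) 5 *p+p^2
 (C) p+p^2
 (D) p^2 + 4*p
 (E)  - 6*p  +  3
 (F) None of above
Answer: D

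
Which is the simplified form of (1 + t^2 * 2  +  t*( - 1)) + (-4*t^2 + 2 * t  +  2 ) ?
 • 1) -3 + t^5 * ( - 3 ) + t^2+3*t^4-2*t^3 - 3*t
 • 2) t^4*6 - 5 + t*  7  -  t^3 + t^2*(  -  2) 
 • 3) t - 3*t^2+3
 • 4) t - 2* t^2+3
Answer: 4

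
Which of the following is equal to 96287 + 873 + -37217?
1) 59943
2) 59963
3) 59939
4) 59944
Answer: 1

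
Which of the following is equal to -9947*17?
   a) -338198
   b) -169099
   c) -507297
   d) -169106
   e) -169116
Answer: b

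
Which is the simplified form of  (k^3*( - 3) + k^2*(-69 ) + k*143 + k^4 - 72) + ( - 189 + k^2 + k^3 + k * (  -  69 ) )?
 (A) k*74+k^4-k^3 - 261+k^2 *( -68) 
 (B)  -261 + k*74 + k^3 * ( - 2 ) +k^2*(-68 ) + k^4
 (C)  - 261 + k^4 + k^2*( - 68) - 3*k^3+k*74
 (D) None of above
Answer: B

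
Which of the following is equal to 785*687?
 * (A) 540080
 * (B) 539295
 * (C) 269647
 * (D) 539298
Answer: B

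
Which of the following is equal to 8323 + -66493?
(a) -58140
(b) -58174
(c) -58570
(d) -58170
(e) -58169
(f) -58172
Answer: d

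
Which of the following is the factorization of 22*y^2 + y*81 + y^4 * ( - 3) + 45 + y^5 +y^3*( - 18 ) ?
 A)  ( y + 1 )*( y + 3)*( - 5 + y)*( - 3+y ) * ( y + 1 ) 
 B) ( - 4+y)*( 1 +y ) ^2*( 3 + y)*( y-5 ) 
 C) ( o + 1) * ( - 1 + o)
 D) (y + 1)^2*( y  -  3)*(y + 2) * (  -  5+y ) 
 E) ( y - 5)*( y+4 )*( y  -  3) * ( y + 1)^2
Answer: A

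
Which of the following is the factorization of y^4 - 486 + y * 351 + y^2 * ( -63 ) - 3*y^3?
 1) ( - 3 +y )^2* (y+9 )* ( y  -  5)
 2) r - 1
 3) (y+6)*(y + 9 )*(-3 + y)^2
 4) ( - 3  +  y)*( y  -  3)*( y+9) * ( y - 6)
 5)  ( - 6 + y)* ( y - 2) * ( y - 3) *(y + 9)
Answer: 4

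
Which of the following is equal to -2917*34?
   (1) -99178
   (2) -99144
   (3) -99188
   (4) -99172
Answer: 1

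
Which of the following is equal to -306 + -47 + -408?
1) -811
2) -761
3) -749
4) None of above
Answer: 2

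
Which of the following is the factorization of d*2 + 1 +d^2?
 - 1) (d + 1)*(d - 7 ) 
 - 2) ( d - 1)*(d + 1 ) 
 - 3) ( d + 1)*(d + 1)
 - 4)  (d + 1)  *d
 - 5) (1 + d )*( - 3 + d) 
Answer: 3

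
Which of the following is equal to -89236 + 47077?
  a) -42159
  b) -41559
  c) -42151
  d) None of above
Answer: a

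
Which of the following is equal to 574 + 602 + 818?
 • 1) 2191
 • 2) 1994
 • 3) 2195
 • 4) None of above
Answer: 2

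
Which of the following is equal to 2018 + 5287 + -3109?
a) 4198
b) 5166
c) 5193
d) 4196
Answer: d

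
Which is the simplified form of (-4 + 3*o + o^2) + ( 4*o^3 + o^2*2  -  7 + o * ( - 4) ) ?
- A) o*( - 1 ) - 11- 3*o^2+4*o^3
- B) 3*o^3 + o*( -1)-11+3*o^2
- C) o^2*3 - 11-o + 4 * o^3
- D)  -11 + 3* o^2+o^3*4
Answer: C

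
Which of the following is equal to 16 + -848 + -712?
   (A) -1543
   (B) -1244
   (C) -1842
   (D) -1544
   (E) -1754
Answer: D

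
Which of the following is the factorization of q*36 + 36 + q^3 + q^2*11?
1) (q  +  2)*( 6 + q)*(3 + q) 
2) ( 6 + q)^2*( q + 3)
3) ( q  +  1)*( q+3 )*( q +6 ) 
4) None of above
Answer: 1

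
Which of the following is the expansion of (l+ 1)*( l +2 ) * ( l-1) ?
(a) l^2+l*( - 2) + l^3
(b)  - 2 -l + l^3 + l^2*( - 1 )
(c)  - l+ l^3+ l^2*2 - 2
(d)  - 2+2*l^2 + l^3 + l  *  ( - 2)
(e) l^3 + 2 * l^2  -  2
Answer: c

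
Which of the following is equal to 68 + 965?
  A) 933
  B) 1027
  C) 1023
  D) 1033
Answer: D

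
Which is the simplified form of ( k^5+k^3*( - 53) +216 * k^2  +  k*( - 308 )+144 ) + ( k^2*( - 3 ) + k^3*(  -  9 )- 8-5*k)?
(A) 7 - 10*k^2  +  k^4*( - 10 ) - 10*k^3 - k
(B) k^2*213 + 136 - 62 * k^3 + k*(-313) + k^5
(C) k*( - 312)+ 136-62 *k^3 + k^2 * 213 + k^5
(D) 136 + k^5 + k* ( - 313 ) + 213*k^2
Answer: B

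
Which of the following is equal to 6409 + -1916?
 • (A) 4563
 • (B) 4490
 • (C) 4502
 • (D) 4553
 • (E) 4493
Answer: E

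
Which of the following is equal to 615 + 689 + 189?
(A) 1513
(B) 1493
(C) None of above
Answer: B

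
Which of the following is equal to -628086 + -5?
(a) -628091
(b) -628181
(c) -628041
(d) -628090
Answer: a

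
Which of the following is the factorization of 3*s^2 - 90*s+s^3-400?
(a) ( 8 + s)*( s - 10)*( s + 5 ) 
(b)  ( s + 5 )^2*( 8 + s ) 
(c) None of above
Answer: a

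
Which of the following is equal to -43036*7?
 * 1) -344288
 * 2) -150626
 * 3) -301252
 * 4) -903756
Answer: 3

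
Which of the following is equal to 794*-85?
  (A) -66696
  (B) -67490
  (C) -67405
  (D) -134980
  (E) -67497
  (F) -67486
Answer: B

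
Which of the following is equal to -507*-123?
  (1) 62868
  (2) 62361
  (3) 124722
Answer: 2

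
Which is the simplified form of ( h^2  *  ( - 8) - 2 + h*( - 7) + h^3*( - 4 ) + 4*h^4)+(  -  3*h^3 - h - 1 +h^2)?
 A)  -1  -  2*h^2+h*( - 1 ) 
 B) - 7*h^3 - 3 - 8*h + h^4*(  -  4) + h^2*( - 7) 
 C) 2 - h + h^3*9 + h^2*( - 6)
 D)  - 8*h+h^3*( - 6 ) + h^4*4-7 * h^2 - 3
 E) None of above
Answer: E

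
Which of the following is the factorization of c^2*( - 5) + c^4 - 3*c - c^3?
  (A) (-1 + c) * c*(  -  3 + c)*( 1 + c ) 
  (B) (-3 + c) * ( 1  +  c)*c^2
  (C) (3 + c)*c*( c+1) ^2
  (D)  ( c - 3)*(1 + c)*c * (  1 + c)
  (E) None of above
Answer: D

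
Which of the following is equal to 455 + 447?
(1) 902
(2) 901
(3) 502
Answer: 1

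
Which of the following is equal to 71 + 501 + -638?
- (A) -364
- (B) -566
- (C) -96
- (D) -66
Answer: D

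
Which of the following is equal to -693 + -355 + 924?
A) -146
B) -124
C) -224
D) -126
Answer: B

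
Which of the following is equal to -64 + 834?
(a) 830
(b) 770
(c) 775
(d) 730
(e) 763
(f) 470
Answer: b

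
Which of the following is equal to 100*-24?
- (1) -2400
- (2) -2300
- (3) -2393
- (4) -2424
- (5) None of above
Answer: 1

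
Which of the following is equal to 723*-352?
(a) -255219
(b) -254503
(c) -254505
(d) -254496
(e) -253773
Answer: d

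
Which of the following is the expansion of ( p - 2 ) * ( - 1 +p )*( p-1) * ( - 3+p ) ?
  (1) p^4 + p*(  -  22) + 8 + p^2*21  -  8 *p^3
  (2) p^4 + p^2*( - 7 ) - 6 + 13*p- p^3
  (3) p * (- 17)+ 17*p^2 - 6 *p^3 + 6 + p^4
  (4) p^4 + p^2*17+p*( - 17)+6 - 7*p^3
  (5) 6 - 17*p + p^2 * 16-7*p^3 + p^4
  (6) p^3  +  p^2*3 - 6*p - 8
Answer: 4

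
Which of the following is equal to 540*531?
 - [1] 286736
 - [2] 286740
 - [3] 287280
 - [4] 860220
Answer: 2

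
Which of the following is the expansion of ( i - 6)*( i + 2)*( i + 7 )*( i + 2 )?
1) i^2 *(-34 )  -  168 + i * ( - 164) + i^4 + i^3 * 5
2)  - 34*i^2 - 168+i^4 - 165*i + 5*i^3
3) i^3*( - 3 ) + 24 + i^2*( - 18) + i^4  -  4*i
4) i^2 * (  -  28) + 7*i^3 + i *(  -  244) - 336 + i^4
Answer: 1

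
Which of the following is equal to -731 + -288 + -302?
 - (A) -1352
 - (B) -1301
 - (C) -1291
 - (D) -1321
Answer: D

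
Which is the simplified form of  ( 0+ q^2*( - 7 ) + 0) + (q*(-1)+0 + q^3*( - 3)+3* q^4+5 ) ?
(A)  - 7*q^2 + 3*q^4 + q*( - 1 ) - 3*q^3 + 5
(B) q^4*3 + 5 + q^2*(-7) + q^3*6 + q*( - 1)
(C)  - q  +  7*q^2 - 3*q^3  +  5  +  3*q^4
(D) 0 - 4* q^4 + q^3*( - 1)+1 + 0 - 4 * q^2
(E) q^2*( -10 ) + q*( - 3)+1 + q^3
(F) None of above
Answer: A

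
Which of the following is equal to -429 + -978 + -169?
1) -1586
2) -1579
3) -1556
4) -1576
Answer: 4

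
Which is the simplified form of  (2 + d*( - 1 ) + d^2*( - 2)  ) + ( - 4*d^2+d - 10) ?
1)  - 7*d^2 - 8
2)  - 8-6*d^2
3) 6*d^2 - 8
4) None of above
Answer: 2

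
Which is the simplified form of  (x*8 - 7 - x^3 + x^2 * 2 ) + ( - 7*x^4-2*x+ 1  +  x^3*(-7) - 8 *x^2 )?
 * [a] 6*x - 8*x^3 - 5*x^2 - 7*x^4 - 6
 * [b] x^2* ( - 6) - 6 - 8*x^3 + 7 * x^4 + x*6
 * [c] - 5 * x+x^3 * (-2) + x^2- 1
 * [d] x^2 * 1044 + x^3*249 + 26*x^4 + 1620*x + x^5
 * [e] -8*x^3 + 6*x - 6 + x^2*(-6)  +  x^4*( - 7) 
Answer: e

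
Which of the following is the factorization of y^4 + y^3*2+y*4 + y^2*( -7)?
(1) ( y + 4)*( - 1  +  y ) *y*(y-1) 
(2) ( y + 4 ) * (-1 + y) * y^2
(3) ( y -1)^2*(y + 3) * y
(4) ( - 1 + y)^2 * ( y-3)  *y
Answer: 1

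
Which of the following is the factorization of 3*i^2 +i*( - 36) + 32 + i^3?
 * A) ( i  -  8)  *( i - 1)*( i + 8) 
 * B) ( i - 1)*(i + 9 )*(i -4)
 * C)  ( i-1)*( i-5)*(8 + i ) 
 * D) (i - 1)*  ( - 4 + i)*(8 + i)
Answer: D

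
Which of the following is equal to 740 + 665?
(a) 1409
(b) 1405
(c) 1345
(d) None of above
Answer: b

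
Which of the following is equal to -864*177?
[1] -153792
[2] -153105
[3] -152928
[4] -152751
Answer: 3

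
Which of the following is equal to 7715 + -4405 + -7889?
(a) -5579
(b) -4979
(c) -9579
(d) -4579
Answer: d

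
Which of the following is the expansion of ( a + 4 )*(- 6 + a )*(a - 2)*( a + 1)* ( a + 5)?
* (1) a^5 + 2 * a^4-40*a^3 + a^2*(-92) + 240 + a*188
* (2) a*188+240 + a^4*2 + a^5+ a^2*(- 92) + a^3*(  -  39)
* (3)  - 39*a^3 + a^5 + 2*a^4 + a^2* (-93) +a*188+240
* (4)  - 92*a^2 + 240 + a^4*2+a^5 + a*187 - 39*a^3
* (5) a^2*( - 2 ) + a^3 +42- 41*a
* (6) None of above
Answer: 2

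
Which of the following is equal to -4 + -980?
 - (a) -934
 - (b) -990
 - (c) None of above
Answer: c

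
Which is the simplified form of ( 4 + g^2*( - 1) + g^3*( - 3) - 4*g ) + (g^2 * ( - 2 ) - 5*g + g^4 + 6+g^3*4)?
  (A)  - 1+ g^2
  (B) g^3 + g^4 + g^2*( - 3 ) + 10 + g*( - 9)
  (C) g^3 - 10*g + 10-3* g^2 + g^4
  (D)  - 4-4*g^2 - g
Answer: B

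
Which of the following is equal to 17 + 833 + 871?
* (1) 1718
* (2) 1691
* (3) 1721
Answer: 3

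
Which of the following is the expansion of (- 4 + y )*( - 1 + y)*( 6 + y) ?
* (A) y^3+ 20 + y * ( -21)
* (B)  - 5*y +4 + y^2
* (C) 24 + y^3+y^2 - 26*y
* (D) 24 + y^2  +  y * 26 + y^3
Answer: C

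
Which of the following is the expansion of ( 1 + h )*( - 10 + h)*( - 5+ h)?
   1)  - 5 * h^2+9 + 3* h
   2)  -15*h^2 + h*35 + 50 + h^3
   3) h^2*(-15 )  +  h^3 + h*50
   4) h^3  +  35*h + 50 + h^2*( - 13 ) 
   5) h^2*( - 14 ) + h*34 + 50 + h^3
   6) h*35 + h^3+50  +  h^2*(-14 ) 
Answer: 6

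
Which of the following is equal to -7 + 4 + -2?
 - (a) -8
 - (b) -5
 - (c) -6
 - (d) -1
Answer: b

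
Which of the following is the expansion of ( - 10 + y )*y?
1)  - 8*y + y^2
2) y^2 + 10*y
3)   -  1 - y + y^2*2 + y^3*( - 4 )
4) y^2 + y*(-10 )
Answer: 4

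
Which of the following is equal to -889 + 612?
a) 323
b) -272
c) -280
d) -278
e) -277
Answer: e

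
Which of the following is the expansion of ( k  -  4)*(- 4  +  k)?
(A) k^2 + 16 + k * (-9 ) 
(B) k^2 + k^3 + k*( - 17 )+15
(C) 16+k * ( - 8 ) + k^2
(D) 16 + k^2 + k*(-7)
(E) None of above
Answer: C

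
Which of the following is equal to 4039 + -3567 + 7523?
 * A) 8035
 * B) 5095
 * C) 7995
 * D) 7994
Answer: C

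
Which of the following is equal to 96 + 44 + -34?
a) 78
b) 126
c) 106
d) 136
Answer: c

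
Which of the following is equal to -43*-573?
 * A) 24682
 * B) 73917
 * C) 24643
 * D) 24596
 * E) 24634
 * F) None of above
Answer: F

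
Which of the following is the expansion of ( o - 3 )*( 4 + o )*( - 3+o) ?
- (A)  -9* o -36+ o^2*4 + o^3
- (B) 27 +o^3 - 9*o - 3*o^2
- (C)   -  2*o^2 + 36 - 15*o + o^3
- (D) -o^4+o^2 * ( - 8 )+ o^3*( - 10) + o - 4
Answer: C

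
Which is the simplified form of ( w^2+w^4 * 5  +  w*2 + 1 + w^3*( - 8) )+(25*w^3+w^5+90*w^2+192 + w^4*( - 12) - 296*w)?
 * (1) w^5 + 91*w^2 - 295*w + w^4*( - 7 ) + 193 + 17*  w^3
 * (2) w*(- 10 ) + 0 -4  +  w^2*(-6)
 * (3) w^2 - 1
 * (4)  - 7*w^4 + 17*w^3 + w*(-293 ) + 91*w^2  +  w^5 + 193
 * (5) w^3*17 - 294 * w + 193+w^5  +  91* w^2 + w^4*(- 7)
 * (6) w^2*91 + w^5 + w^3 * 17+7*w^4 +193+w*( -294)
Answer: 5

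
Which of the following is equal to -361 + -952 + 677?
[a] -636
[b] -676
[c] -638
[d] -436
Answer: a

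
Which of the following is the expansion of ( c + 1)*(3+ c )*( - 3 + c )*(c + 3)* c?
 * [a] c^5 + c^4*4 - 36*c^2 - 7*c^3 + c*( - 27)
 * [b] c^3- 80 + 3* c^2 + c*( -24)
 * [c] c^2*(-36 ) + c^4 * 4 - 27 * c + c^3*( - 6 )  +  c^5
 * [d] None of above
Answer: c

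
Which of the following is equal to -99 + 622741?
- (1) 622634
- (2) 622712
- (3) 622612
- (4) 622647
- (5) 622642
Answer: 5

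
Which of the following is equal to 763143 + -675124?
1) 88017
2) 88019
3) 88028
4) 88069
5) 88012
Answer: 2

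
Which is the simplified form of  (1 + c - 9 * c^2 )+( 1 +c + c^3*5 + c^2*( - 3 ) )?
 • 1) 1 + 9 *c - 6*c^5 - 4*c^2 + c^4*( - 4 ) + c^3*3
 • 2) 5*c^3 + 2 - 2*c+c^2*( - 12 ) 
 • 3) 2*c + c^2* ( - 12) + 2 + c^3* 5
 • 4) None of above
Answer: 3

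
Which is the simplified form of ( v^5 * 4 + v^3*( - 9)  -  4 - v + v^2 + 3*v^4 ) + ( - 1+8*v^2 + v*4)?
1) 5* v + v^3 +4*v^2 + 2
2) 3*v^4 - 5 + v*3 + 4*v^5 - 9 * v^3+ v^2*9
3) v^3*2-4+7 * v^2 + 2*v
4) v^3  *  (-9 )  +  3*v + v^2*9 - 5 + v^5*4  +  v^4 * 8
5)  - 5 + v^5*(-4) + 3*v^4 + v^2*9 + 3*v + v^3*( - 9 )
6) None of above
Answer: 2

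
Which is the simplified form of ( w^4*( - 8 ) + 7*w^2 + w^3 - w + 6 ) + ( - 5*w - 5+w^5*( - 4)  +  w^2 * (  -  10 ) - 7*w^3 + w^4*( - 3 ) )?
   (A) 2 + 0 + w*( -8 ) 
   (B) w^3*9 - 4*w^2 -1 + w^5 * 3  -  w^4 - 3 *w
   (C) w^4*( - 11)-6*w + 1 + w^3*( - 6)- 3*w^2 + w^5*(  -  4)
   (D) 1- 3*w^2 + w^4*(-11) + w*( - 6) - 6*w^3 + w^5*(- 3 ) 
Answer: C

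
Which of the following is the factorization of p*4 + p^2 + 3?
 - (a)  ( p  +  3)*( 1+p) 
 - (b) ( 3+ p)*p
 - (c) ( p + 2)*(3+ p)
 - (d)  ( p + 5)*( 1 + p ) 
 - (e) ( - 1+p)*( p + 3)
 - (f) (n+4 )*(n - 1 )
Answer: a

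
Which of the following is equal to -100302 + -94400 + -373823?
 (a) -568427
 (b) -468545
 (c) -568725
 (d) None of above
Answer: d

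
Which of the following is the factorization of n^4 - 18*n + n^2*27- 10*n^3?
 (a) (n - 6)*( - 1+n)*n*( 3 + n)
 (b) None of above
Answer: b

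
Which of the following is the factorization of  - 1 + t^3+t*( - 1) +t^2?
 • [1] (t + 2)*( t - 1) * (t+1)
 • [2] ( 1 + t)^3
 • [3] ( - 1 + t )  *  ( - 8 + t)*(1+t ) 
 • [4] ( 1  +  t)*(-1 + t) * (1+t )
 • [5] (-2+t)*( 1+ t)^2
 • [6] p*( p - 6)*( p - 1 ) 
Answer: 4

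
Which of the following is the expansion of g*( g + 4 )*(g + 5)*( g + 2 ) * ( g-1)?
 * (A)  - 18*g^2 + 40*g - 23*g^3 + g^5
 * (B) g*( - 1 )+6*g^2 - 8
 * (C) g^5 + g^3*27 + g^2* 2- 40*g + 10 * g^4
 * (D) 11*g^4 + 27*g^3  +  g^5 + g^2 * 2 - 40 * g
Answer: C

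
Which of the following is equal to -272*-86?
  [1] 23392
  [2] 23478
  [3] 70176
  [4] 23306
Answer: 1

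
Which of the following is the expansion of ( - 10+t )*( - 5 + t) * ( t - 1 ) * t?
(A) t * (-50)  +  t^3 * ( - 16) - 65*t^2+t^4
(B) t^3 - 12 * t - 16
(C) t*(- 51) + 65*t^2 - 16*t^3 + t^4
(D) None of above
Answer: D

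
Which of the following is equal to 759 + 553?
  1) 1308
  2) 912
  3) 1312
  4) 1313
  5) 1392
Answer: 3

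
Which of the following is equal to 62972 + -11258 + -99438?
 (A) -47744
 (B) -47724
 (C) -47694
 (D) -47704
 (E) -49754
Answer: B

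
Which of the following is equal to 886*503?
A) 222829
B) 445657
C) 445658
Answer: C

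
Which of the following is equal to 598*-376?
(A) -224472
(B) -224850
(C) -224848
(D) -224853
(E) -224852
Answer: C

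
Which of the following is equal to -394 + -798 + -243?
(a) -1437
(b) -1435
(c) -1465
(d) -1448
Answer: b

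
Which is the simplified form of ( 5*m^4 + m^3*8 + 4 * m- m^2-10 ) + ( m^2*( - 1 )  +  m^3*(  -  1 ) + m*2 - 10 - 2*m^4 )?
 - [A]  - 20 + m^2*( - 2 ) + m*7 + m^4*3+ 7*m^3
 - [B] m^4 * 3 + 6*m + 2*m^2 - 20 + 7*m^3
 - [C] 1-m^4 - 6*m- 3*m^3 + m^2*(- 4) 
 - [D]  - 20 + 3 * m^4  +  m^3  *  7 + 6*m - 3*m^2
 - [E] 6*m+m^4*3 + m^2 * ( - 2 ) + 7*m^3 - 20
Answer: E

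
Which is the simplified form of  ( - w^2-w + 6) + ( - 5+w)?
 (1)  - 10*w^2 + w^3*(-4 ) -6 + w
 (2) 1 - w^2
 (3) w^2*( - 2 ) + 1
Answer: 2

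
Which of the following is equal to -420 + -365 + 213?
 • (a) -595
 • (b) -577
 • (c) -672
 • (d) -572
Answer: d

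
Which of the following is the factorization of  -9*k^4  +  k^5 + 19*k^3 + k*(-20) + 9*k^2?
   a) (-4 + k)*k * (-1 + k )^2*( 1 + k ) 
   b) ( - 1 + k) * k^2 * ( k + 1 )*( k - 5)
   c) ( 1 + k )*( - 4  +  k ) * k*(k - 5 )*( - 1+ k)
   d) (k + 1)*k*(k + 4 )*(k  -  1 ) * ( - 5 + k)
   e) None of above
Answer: c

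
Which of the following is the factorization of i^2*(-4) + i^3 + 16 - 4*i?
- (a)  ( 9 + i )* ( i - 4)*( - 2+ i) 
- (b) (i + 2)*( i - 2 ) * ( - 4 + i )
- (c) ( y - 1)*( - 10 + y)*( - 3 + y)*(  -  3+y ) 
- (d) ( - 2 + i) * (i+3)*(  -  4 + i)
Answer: b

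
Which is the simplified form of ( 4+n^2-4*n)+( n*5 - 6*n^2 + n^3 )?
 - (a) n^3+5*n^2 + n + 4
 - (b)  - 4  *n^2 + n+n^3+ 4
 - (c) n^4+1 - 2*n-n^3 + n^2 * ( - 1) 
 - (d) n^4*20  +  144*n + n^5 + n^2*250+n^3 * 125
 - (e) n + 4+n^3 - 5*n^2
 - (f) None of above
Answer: e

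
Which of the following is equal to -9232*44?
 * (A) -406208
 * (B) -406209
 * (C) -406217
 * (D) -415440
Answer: A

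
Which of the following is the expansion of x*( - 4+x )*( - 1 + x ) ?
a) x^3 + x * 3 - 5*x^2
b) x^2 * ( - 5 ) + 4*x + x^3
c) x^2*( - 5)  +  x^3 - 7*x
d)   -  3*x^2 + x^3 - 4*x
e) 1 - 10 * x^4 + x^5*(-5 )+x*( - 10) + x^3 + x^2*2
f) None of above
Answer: b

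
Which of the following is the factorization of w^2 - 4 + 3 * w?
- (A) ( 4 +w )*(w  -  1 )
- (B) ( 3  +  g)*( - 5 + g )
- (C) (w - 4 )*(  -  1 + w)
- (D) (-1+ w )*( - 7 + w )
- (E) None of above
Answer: A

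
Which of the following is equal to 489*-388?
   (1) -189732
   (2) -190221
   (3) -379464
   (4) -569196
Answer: 1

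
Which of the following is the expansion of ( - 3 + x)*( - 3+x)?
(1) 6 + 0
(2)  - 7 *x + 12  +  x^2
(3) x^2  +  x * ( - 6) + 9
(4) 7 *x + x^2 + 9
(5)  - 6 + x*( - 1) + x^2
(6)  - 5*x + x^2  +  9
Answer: 3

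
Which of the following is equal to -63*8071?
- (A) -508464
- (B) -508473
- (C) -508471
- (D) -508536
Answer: B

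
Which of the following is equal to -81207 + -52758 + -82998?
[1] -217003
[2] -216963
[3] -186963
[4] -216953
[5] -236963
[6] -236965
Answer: 2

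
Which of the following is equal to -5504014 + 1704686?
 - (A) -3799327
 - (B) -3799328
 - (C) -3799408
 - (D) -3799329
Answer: B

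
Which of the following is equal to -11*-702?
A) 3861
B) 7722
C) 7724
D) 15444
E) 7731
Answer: B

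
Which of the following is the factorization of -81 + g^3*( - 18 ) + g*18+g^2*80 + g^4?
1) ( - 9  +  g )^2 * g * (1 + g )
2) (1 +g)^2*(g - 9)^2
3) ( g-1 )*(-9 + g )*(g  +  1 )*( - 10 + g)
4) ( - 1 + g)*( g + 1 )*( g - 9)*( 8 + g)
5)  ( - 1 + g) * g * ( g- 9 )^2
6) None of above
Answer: 6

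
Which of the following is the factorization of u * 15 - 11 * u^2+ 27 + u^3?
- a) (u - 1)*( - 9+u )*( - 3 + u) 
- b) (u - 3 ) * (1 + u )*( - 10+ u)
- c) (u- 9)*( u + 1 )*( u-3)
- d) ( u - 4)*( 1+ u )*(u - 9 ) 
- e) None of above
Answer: c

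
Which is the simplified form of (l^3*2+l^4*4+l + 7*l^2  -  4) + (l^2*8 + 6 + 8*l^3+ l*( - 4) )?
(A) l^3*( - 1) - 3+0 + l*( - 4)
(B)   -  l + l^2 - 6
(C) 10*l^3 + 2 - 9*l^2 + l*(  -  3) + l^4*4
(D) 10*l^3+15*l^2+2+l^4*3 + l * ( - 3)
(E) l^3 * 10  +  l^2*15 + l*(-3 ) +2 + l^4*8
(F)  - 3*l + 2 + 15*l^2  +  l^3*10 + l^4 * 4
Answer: F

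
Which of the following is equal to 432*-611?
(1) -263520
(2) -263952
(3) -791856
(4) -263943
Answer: 2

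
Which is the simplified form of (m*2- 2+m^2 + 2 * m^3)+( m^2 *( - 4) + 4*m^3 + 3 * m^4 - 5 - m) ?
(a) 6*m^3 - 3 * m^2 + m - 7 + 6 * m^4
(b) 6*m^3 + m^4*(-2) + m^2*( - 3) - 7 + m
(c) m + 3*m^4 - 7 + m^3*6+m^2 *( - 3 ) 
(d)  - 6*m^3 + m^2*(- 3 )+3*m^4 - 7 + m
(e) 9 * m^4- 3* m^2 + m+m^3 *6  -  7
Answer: c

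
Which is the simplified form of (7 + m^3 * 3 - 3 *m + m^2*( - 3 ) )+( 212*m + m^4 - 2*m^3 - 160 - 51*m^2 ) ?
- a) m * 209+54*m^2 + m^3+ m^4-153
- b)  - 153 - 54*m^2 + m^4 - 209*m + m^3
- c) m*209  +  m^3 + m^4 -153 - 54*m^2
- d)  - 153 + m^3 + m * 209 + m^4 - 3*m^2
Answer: c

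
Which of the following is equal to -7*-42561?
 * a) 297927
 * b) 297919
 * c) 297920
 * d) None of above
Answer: a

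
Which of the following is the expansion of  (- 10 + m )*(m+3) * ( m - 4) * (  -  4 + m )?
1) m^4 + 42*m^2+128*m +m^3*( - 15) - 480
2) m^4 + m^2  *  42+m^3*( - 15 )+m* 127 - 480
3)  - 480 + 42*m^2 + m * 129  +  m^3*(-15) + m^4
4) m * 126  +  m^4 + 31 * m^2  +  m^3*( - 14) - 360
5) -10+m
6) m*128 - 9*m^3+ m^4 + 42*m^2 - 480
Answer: 1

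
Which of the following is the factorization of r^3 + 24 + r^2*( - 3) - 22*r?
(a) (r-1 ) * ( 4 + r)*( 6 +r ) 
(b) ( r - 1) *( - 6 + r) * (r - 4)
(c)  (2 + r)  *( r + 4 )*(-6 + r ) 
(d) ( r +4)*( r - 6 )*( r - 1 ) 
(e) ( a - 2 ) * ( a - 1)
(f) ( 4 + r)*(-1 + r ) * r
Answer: d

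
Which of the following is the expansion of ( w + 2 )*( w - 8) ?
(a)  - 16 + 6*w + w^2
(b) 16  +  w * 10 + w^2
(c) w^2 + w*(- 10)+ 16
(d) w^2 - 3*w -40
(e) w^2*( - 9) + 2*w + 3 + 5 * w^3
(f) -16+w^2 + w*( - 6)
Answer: f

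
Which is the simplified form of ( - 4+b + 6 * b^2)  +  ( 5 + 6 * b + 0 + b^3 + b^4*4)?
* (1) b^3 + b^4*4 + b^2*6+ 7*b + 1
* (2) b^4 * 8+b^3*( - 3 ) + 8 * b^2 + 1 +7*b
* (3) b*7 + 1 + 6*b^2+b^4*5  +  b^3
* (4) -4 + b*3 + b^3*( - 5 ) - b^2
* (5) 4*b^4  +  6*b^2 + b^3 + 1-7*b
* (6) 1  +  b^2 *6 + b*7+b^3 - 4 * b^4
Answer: 1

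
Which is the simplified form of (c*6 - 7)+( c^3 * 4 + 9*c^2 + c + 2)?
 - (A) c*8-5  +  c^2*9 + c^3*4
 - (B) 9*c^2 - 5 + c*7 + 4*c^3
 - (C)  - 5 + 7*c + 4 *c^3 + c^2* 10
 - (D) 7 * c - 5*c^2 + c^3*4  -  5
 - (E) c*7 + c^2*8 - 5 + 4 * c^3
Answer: B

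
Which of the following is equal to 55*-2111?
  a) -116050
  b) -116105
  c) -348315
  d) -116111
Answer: b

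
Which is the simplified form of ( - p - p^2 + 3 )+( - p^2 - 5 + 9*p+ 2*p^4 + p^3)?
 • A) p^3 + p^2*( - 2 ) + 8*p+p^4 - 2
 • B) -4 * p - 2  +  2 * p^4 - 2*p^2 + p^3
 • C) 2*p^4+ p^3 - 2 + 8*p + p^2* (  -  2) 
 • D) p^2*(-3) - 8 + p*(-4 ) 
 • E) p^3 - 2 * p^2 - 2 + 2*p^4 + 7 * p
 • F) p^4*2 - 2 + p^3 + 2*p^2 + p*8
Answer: C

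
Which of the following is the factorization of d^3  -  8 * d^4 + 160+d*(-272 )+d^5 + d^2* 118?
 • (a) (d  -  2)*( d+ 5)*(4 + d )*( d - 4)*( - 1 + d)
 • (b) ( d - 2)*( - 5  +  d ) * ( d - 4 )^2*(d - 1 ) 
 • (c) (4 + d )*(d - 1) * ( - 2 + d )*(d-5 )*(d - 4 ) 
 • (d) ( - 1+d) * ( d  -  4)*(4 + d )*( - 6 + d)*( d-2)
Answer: c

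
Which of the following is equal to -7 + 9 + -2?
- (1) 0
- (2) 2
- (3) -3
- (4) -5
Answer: 1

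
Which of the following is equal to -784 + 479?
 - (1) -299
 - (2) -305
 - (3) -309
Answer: 2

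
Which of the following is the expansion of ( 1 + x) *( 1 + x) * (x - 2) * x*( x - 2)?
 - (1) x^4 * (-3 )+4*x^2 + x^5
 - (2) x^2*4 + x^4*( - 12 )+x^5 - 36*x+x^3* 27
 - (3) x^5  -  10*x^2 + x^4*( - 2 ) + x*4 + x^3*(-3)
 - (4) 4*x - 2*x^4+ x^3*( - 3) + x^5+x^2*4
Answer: 4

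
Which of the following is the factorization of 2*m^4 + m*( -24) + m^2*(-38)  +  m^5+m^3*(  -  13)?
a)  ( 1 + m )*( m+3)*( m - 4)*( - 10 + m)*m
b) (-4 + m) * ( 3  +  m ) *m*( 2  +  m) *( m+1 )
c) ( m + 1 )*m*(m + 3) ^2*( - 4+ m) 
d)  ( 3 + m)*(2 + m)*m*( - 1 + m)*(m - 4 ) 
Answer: b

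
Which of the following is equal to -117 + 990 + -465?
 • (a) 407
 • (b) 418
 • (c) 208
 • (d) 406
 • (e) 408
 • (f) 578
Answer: e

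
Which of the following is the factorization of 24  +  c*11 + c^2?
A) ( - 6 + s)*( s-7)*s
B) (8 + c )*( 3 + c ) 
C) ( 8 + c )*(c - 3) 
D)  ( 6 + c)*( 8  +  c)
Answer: B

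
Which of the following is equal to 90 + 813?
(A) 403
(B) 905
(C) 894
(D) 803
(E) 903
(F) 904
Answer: E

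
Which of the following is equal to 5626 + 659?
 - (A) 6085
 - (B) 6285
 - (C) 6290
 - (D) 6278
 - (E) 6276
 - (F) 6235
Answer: B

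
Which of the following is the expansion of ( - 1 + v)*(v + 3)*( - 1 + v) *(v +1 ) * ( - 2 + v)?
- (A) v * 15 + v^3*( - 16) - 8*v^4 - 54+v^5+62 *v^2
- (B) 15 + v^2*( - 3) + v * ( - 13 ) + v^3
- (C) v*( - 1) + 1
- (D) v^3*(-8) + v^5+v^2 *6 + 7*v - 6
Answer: D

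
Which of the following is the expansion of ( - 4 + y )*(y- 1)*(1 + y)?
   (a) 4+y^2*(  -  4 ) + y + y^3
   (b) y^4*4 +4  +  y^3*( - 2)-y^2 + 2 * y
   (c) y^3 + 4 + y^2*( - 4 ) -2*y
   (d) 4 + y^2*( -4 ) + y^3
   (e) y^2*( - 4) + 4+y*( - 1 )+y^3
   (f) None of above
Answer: e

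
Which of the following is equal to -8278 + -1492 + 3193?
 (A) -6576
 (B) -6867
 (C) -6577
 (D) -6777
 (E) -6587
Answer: C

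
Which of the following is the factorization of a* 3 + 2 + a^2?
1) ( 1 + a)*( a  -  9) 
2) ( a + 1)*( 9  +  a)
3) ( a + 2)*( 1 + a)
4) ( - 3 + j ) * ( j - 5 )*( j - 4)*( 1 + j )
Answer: 3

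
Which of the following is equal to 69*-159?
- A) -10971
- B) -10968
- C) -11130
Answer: A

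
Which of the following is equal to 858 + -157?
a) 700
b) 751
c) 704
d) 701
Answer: d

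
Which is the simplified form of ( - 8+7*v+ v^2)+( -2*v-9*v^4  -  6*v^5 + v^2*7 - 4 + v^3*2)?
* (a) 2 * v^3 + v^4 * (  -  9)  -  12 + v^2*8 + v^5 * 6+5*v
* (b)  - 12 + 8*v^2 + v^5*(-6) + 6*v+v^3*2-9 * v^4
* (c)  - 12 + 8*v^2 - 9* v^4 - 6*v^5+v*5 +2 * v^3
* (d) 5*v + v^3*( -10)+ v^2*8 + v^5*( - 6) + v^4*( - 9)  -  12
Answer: c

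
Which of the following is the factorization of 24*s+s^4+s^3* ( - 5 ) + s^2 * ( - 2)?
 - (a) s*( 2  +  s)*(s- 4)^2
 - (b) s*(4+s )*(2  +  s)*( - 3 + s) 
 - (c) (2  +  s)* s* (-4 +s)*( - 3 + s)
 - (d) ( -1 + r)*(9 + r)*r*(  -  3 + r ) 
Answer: c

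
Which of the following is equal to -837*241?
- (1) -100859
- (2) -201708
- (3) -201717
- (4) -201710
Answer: 3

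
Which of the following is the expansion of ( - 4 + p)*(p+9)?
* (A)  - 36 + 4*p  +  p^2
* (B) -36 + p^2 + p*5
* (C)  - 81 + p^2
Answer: B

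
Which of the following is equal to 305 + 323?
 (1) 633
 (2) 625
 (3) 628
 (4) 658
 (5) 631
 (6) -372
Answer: 3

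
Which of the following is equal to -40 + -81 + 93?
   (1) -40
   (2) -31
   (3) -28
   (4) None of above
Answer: 3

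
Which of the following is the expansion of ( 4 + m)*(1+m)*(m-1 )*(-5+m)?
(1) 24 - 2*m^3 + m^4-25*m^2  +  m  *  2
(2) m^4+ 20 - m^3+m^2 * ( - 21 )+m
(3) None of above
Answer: 2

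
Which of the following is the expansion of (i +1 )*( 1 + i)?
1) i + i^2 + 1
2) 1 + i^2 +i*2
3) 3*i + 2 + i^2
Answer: 2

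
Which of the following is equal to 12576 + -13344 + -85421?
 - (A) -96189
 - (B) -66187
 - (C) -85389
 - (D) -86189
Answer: D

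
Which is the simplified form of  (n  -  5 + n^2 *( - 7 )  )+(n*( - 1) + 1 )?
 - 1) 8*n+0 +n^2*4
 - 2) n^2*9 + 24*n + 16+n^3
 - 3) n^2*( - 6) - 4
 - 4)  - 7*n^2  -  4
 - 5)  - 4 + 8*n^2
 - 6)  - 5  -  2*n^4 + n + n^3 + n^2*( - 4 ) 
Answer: 4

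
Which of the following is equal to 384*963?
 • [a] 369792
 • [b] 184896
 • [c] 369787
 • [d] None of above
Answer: a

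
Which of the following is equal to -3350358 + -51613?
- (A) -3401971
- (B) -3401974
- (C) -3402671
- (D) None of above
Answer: A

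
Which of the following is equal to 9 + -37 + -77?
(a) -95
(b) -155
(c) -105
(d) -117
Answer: c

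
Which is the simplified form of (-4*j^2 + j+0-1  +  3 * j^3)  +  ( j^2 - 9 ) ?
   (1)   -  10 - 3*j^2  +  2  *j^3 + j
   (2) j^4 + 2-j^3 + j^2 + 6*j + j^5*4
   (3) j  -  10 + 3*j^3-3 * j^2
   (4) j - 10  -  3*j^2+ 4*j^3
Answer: 3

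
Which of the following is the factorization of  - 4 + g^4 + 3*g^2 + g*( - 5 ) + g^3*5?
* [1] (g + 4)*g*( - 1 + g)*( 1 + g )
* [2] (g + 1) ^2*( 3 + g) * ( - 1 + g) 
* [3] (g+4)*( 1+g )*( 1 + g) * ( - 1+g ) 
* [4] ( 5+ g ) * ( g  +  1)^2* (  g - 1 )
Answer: 3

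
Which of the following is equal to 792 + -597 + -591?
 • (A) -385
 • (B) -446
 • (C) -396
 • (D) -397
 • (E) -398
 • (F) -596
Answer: C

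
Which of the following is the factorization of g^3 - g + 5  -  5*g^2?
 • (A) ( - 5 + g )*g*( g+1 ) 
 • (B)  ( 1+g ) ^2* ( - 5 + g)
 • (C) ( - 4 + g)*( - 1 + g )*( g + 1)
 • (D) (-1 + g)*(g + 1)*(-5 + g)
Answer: D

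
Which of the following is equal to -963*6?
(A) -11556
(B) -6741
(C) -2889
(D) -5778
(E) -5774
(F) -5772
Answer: D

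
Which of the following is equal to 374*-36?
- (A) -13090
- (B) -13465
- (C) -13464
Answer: C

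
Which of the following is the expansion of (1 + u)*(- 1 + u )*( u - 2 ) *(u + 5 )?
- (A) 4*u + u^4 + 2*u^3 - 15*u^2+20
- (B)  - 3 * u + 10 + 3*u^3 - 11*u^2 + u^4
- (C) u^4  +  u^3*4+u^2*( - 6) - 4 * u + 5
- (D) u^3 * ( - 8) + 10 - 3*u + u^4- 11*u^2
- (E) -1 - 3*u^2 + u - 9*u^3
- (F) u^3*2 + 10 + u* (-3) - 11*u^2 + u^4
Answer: B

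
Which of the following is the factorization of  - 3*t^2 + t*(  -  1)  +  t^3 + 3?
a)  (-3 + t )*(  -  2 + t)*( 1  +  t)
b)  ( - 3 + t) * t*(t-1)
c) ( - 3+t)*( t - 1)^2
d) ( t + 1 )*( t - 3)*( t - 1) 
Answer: d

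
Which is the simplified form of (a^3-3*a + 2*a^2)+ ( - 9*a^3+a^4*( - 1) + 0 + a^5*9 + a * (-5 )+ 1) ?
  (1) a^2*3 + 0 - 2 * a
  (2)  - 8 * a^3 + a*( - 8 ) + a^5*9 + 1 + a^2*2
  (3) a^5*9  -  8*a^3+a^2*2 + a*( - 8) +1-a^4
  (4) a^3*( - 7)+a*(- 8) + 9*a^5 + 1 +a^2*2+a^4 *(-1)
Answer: 3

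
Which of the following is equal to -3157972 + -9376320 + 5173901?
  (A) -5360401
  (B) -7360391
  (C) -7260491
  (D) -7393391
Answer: B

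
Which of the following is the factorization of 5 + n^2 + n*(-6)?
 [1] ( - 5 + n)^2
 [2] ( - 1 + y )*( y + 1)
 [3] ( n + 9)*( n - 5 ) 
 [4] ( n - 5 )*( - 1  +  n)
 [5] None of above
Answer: 4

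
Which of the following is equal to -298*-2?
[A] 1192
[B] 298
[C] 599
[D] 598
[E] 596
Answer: E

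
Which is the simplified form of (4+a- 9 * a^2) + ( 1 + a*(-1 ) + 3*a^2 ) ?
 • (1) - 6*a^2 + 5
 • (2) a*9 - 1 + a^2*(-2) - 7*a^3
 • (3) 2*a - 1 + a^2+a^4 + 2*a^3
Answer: 1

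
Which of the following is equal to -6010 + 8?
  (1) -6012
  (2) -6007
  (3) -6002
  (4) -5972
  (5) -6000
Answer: 3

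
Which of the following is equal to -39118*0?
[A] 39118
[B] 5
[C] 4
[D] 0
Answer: D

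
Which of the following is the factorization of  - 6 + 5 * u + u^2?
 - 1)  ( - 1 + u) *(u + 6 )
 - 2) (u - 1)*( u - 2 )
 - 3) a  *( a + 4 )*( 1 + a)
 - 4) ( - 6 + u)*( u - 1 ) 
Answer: 1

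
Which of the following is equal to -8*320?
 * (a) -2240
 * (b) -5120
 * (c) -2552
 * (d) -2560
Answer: d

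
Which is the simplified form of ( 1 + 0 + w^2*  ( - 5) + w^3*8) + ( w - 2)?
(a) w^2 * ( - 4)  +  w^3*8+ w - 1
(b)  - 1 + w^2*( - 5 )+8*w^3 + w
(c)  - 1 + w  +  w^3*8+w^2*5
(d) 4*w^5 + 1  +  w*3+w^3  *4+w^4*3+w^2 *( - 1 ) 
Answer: b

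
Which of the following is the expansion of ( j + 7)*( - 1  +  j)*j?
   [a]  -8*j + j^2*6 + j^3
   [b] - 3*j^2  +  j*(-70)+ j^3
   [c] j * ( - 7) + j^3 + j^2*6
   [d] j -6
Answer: c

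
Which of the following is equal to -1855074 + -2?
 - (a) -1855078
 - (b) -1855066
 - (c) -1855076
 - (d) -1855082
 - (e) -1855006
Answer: c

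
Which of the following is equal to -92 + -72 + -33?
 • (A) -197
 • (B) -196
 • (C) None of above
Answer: A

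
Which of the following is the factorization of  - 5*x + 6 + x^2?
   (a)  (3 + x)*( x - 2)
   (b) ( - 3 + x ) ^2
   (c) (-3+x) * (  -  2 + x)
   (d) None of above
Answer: c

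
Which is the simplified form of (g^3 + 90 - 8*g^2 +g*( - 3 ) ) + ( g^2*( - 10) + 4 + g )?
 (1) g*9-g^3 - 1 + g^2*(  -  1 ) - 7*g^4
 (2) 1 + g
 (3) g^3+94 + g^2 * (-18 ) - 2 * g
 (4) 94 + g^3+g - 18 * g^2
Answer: 3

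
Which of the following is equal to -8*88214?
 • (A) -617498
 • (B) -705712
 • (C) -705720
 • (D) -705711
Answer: B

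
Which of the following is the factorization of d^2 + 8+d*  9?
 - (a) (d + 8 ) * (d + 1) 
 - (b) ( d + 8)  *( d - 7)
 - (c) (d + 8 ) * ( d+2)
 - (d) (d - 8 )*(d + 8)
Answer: a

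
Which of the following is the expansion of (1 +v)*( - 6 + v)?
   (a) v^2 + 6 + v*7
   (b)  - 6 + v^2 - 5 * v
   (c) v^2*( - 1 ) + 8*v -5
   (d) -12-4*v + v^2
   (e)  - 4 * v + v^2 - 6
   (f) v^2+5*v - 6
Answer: b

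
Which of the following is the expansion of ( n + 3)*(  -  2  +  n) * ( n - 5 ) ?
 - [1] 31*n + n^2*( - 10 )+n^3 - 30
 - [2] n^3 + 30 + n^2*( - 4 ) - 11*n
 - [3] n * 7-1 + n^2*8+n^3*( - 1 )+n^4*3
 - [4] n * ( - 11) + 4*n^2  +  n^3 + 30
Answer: 2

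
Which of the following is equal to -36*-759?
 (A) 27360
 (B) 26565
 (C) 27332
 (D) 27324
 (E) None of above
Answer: D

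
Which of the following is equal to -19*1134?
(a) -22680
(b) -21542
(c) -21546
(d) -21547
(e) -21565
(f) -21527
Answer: c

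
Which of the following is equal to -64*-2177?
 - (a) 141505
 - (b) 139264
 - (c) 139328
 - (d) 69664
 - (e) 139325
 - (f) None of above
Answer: c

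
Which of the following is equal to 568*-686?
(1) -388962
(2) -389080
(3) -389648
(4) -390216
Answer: 3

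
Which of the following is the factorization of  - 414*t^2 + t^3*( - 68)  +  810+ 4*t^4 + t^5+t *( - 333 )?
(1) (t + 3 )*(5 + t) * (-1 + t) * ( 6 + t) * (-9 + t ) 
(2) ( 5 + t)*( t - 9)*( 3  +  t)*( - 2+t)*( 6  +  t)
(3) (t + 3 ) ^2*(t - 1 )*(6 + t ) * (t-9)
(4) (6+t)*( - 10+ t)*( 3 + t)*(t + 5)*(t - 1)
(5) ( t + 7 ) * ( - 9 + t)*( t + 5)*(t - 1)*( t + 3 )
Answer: 1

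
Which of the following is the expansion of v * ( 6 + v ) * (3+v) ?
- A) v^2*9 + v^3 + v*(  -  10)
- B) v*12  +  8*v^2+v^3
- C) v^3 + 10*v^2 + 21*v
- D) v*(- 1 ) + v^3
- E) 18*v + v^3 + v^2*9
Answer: E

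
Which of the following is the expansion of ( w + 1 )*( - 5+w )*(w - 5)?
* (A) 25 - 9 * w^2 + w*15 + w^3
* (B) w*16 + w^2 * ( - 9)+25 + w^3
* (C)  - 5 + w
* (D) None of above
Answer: A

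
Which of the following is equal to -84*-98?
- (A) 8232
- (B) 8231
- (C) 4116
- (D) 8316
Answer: A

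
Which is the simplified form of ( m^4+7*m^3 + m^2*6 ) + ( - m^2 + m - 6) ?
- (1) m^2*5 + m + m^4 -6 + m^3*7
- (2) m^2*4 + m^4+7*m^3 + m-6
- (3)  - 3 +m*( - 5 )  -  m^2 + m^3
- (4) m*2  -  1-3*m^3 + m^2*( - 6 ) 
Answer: 1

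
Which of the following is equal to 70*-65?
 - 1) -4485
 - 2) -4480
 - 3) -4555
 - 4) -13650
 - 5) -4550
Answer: 5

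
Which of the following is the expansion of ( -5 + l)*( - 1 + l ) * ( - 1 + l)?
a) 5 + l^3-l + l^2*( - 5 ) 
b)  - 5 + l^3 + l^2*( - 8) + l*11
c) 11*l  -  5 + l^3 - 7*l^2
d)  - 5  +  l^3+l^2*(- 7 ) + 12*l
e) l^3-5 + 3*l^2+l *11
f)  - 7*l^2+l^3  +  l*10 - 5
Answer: c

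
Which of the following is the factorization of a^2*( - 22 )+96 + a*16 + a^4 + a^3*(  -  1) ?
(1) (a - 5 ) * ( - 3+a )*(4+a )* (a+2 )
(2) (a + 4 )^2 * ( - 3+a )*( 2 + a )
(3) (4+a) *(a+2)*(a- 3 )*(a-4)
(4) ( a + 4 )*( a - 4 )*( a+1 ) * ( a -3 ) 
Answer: 3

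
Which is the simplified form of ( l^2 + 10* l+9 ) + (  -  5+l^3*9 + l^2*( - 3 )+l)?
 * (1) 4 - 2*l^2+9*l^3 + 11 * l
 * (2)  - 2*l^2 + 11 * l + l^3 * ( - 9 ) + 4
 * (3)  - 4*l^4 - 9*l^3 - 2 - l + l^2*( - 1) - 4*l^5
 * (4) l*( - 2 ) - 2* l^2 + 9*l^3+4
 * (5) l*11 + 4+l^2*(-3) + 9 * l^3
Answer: 1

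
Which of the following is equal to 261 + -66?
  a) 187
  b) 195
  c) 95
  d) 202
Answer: b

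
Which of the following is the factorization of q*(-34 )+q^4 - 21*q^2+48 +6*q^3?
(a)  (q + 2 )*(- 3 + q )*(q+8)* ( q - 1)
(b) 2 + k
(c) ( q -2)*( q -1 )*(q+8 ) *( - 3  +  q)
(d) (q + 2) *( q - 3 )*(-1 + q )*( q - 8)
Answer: a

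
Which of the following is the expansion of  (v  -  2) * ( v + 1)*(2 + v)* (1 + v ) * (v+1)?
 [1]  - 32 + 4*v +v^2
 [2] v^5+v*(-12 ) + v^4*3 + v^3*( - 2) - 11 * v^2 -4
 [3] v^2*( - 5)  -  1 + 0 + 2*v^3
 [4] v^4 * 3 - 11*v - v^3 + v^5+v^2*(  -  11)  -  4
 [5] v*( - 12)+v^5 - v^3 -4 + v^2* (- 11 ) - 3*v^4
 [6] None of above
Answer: 6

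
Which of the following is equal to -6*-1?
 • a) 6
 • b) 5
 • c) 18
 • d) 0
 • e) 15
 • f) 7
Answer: a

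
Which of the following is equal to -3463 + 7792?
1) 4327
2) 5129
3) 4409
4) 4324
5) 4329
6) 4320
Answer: 5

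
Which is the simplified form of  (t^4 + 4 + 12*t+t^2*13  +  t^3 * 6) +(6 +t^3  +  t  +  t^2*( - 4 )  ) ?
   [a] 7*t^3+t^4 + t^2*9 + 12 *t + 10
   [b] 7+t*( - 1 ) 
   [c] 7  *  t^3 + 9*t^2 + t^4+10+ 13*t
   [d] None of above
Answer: c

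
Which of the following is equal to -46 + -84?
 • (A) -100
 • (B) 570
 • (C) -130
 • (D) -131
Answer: C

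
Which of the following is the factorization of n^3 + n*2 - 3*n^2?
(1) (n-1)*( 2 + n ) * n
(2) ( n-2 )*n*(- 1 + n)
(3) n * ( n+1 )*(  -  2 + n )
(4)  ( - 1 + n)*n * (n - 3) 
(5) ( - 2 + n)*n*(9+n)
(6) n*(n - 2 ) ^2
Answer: 2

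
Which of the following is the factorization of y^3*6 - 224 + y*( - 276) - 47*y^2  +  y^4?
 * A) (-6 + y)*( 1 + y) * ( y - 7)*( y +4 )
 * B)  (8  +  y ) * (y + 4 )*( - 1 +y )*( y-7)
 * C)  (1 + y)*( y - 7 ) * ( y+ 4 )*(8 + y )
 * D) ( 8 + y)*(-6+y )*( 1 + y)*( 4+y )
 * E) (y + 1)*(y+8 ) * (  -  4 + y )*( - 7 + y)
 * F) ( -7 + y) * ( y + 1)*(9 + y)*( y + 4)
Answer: C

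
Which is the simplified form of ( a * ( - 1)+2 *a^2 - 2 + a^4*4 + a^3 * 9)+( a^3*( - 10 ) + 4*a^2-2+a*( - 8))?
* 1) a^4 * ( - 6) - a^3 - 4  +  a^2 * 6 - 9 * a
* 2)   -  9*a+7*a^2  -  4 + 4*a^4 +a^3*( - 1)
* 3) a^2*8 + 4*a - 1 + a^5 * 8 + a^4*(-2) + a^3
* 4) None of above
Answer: 4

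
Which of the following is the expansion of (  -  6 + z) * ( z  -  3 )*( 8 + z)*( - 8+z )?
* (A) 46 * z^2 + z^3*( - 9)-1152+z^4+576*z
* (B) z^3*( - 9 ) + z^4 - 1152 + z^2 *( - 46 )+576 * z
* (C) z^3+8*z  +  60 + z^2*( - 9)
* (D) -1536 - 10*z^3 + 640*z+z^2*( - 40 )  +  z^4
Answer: B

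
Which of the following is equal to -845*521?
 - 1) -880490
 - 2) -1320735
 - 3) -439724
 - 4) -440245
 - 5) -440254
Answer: 4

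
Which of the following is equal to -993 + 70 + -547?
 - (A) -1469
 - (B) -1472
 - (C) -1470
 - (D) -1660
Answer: C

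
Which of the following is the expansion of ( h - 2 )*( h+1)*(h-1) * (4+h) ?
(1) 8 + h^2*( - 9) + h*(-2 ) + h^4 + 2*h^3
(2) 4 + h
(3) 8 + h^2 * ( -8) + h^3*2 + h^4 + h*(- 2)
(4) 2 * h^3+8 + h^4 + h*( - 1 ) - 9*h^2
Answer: 1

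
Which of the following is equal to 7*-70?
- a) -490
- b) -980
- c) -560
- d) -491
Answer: a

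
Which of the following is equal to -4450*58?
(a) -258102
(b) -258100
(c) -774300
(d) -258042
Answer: b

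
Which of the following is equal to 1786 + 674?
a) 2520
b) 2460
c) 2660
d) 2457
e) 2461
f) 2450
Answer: b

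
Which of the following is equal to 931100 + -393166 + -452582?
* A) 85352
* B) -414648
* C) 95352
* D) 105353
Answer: A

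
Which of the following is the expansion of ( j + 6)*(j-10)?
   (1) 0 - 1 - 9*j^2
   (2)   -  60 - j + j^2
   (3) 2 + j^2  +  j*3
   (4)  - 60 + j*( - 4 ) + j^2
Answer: 4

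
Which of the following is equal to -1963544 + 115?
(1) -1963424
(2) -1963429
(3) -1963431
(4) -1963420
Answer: 2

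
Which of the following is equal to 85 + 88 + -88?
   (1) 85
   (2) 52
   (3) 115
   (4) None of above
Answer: 1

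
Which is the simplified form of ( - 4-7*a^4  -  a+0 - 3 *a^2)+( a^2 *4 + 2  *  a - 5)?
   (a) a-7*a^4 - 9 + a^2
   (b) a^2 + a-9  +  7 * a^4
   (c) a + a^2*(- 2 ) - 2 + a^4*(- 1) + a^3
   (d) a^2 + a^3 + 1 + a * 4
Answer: a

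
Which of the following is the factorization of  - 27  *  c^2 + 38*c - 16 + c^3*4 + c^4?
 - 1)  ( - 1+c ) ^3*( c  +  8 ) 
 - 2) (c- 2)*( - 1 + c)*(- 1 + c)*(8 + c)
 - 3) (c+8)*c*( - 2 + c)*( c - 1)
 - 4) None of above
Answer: 2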